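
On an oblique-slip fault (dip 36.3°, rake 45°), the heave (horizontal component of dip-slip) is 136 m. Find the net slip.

dip-slip = heave / cos(dip) = 136 / cos(36.3°) = 168.7 m
net slip = dip-slip / sin(rake) = 168.7 / sin(45°) = 239 m

239 m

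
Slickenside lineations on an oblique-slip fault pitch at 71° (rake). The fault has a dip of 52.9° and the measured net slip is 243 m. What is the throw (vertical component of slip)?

dip-slip = net slip × sin(rake) = 243 m × sin(71°) = 229.8 m
throw = dip-slip × sin(dip) = 229.8 × sin(52.9°) = 183 m

183 m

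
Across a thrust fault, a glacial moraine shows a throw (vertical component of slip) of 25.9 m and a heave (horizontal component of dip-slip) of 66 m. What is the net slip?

70.9 m

net slip = √(throw² + heave²) = √(25.9² + 66²) = 70.9 m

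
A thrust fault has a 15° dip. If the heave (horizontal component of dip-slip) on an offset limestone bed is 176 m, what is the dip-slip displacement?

dip-slip = heave / cos(dip) = 176 / cos(15°) = 182 m

182 m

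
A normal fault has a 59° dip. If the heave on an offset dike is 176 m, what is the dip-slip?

dip-slip = heave / cos(dip) = 176 / cos(59°) = 342 m

342 m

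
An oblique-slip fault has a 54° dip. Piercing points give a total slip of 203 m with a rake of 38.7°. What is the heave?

dip-slip = net slip × sin(rake) = 203 m × sin(38.7°) = 126.9 m
heave = dip-slip × cos(dip) = 126.9 × cos(54°) = 74.6 m

74.6 m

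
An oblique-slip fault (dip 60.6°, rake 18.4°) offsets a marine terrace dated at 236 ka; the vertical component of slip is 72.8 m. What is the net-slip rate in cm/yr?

0.112 cm/yr

dip-slip = throw / sin(dip) = 72.8 / sin(60.6°) = 83.56 m
net slip = dip-slip / sin(rake) = 83.56 / sin(18.4°) = 264.7 m
rate = 264.7 m / 236 ka = 0.00112 m/yr = 0.112 cm/yr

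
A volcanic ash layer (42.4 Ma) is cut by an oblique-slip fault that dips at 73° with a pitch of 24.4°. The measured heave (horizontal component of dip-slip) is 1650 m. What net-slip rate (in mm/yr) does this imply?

dip-slip = heave / cos(dip) = 1650 / cos(73°) = 5644 m
net slip = dip-slip / sin(rake) = 5644 / sin(24.4°) = 13660 m
rate = 13660 m / 42.4 Ma = 0.000322 m/yr = 0.322 mm/yr

0.322 mm/yr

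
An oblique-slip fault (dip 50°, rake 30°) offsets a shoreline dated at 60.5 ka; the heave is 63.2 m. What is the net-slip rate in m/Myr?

3250 m/Myr

dip-slip = heave / cos(dip) = 63.2 / cos(50°) = 98.32 m
net slip = dip-slip / sin(rake) = 98.32 / sin(30°) = 196.6 m
rate = 196.6 m / 60.5 ka = 0.00325 m/yr = 3250 m/Myr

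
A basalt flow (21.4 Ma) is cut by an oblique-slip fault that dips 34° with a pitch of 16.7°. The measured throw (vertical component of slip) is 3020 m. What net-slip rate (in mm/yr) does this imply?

dip-slip = throw / sin(dip) = 3020 / sin(34°) = 5401 m
net slip = dip-slip / sin(rake) = 5401 / sin(16.7°) = 18790 m
rate = 18790 m / 21.4 Ma = 0.000878 m/yr = 0.878 mm/yr

0.878 mm/yr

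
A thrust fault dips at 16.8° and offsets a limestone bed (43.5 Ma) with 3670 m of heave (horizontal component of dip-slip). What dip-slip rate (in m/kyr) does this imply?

dip-slip = heave / cos(dip) = 3670 m / cos(16.8°) = 3834 m
rate = 3834 m / 43.5 Ma = 0.0000881 m/yr = 0.0881 m/kyr

0.0881 m/kyr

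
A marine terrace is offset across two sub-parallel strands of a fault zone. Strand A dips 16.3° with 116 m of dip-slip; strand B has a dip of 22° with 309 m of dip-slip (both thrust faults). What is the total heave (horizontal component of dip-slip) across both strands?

heave_A = 116 × cos(16.3°) = 111.3 m
heave_B = 309 × cos(22°) = 286.5 m
total = 111.3 + 286.5 = 398 m

398 m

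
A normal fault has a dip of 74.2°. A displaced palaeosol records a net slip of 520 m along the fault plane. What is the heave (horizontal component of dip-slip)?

142 m

heave = dip-slip × cos(dip) = 520 m × cos(74.2°) = 142 m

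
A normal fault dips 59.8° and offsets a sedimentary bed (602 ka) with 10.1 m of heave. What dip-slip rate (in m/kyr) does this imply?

0.0334 m/kyr

dip-slip = heave / cos(dip) = 10.1 m / cos(59.8°) = 20.08 m
rate = 20.08 m / 602 ka = 0.0000334 m/yr = 0.0334 m/kyr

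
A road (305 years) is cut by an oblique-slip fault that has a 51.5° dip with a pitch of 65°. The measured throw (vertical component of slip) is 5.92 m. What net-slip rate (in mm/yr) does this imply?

dip-slip = throw / sin(dip) = 5.92 / sin(51.5°) = 7.564 m
net slip = dip-slip / sin(rake) = 7.564 / sin(65°) = 8.346 m
rate = 8.346 m / 305 years = 0.0274 m/yr = 27.4 mm/yr

27.4 mm/yr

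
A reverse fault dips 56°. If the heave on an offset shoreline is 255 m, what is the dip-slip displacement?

dip-slip = heave / cos(dip) = 255 / cos(56°) = 456 m

456 m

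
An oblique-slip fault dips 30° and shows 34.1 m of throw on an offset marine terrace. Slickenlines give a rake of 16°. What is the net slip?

dip-slip = throw / sin(dip) = 34.1 / sin(30°) = 68.20 m
net slip = dip-slip / sin(rake) = 68.20 / sin(16°) = 247 m

247 m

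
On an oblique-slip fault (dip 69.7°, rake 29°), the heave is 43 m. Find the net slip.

dip-slip = heave / cos(dip) = 43 / cos(69.7°) = 123.9 m
net slip = dip-slip / sin(rake) = 123.9 / sin(29°) = 256 m

256 m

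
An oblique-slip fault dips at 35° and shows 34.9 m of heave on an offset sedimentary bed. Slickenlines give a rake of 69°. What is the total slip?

dip-slip = heave / cos(dip) = 34.9 / cos(35°) = 42.61 m
net slip = dip-slip / sin(rake) = 42.61 / sin(69°) = 45.6 m

45.6 m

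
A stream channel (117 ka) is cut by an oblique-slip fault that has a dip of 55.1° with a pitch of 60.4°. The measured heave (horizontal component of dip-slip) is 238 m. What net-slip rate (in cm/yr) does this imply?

dip-slip = heave / cos(dip) = 238 / cos(55.1°) = 416 m
net slip = dip-slip / sin(rake) = 416 / sin(60.4°) = 478.4 m
rate = 478.4 m / 117 ka = 0.00409 m/yr = 0.409 cm/yr

0.409 cm/yr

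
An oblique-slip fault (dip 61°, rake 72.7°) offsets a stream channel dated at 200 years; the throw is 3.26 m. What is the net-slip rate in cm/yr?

dip-slip = throw / sin(dip) = 3.26 / sin(61°) = 3.727 m
net slip = dip-slip / sin(rake) = 3.727 / sin(72.7°) = 3.904 m
rate = 3.904 m / 200 years = 0.0195 m/yr = 1.95 cm/yr

1.95 cm/yr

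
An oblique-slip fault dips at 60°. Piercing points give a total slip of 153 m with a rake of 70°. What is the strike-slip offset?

52.3 m

strike-slip = net slip × cos(rake) = 153 m × cos(70°) = 52.3 m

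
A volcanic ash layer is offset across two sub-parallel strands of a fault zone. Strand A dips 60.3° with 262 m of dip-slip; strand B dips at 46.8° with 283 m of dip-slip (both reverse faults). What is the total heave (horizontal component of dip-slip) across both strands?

324 m

heave_A = 262 × cos(60.3°) = 129.8 m
heave_B = 283 × cos(46.8°) = 193.7 m
total = 129.8 + 193.7 = 324 m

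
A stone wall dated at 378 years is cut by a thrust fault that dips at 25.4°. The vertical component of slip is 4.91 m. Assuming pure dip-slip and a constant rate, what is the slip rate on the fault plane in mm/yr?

dip-slip = throw / sin(dip) = 4.91 m / sin(25.4°) = 11.45 m
rate = 11.45 m / 378 years = 0.0303 m/yr = 30.3 mm/yr

30.3 mm/yr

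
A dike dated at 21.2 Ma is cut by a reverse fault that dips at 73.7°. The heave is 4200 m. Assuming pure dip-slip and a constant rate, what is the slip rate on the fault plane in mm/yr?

0.706 mm/yr

dip-slip = heave / cos(dip) = 4200 m / cos(73.7°) = 14960 m
rate = 14960 m / 21.2 Ma = 0.000706 m/yr = 0.706 mm/yr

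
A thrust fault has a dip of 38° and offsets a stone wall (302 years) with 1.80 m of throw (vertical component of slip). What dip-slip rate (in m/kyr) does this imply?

dip-slip = throw / sin(dip) = 1.80 m / sin(38°) = 2.924 m
rate = 2.924 m / 302 years = 0.00968 m/yr = 9.68 m/kyr

9.68 m/kyr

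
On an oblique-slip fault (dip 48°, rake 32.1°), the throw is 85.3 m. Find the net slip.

216 m

dip-slip = throw / sin(dip) = 85.3 / sin(48°) = 114.8 m
net slip = dip-slip / sin(rake) = 114.8 / sin(32.1°) = 216 m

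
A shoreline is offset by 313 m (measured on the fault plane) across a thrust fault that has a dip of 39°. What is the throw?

throw = dip-slip × sin(dip) = 313 m × sin(39°) = 197 m

197 m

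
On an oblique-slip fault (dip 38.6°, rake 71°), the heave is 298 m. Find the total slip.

dip-slip = heave / cos(dip) = 298 / cos(38.6°) = 381.3 m
net slip = dip-slip / sin(rake) = 381.3 / sin(71°) = 403 m

403 m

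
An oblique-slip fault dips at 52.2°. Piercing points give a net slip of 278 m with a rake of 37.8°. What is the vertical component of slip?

dip-slip = net slip × sin(rake) = 278 m × sin(37.8°) = 170.4 m
throw = dip-slip × sin(dip) = 170.4 × sin(52.2°) = 135 m

135 m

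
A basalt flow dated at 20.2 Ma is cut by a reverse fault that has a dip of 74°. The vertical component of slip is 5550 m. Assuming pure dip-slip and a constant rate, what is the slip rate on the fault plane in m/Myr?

286 m/Myr

dip-slip = throw / sin(dip) = 5550 m / sin(74°) = 5774 m
rate = 5774 m / 20.2 Ma = 0.000286 m/yr = 286 m/Myr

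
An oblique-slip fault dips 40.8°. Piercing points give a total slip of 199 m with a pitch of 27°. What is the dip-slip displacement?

dip-slip = net slip × sin(rake) = 199 m × sin(27°) = 90.3 m

90.3 m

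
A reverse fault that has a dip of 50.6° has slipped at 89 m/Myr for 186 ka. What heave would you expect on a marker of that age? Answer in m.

dip-slip = rate × time = 89 m/Myr × 186 ka = 16.55 m
heave = dip-slip × cos(dip) = 16.55 × cos(50.6°) = 10.5 m

10.5 m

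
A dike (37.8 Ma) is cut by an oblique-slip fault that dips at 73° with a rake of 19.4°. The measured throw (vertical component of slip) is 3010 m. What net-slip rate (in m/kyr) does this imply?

dip-slip = throw / sin(dip) = 3010 / sin(73°) = 3148 m
net slip = dip-slip / sin(rake) = 3148 / sin(19.4°) = 9476 m
rate = 9476 m / 37.8 Ma = 0.000251 m/yr = 0.251 m/kyr

0.251 m/kyr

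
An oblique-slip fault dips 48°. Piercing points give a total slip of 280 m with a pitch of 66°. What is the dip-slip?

dip-slip = net slip × sin(rake) = 280 m × sin(66°) = 256 m

256 m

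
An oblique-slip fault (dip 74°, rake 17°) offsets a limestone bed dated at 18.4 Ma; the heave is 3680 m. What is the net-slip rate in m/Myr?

dip-slip = heave / cos(dip) = 3680 / cos(74°) = 13350 m
net slip = dip-slip / sin(rake) = 13350 / sin(17°) = 45660 m
rate = 45660 m / 18.4 Ma = 0.00248 m/yr = 2480 m/Myr

2480 m/Myr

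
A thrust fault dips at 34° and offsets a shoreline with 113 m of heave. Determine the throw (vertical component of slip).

76.2 m

throw = heave × tan(dip) = 113 × tan(34°) = 76.2 m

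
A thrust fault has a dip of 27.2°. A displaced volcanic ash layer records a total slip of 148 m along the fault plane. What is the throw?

throw = dip-slip × sin(dip) = 148 m × sin(27.2°) = 67.7 m

67.7 m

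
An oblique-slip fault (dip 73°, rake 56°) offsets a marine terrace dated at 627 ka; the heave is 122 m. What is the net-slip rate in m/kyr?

0.803 m/kyr

dip-slip = heave / cos(dip) = 122 / cos(73°) = 417.3 m
net slip = dip-slip / sin(rake) = 417.3 / sin(56°) = 503.3 m
rate = 503.3 m / 627 ka = 0.000803 m/yr = 0.803 m/kyr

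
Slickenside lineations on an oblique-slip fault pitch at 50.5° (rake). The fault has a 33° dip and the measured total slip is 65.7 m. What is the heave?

42.5 m

dip-slip = net slip × sin(rake) = 65.7 m × sin(50.5°) = 50.70 m
heave = dip-slip × cos(dip) = 50.70 × cos(33°) = 42.5 m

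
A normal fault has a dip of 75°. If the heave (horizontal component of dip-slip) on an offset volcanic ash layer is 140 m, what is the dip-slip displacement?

dip-slip = heave / cos(dip) = 140 / cos(75°) = 541 m

541 m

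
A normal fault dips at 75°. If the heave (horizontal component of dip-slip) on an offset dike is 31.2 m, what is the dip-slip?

121 m

dip-slip = heave / cos(dip) = 31.2 / cos(75°) = 121 m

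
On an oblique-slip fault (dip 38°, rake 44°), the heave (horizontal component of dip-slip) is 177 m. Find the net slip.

323 m

dip-slip = heave / cos(dip) = 177 / cos(38°) = 224.6 m
net slip = dip-slip / sin(rake) = 224.6 / sin(44°) = 323 m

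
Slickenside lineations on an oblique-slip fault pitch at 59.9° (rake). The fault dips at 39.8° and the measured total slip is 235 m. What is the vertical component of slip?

dip-slip = net slip × sin(rake) = 235 m × sin(59.9°) = 203.3 m
throw = dip-slip × sin(dip) = 203.3 × sin(39.8°) = 130 m

130 m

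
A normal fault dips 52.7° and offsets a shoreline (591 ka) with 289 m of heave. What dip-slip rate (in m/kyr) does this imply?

0.807 m/kyr

dip-slip = heave / cos(dip) = 289 m / cos(52.7°) = 476.9 m
rate = 476.9 m / 591 ka = 0.000807 m/yr = 0.807 m/kyr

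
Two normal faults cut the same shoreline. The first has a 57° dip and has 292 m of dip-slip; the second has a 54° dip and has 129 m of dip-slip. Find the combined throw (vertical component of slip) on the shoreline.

349 m

throw_A = 292 × sin(57°) = 244.9 m
throw_B = 129 × sin(54°) = 104.4 m
total = 244.9 + 104.4 = 349 m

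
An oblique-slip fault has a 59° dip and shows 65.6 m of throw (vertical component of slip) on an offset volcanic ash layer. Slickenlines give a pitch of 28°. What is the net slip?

dip-slip = throw / sin(dip) = 65.6 / sin(59°) = 76.53 m
net slip = dip-slip / sin(rake) = 76.53 / sin(28°) = 163 m

163 m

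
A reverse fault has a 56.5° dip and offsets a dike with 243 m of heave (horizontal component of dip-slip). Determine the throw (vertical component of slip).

367 m

throw = heave × tan(dip) = 243 × tan(56.5°) = 367 m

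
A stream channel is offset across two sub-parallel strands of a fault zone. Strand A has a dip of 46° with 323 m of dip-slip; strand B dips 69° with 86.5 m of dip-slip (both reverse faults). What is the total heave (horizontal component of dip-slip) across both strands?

heave_A = 323 × cos(46°) = 224.4 m
heave_B = 86.5 × cos(69°) = 31 m
total = 224.4 + 31 = 255 m

255 m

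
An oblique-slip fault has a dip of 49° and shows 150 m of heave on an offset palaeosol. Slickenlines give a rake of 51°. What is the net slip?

294 m

dip-slip = heave / cos(dip) = 150 / cos(49°) = 228.6 m
net slip = dip-slip / sin(rake) = 228.6 / sin(51°) = 294 m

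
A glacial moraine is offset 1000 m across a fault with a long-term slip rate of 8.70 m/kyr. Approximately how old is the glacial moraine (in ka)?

115 ka

age = offset / rate = 1000 m / (8.70 m/kyr) = 115000 yr = 115 ka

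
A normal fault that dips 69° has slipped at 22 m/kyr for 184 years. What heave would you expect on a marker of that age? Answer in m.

1.45 m

dip-slip = rate × time = 22 m/kyr × 184 years = 4.048 m
heave = dip-slip × cos(dip) = 4.048 × cos(69°) = 1.45 m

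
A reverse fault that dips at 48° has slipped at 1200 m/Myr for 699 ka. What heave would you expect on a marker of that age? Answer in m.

dip-slip = rate × time = 1200 m/Myr × 699 ka = 838.8 m
heave = dip-slip × cos(dip) = 838.8 × cos(48°) = 561 m

561 m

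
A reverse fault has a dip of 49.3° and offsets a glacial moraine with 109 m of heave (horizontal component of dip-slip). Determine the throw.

throw = heave × tan(dip) = 109 × tan(49.3°) = 127 m

127 m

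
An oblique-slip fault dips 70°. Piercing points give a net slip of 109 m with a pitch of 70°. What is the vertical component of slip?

96.2 m

dip-slip = net slip × sin(rake) = 109 m × sin(70°) = 102.4 m
throw = dip-slip × sin(dip) = 102.4 × sin(70°) = 96.2 m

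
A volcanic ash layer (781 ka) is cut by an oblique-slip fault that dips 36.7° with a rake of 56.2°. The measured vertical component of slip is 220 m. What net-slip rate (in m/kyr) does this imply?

dip-slip = throw / sin(dip) = 220 / sin(36.7°) = 368.1 m
net slip = dip-slip / sin(rake) = 368.1 / sin(56.2°) = 443 m
rate = 443 m / 781 ka = 0.000567 m/yr = 0.567 m/kyr

0.567 m/kyr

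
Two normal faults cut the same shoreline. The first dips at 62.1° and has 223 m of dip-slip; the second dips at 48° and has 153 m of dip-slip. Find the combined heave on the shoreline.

207 m

heave_A = 223 × cos(62.1°) = 104.3 m
heave_B = 153 × cos(48°) = 102.4 m
total = 104.3 + 102.4 = 207 m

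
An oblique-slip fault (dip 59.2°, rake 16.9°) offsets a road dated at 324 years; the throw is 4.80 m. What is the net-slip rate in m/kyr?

59.3 m/kyr

dip-slip = throw / sin(dip) = 4.80 / sin(59.2°) = 5.588 m
net slip = dip-slip / sin(rake) = 5.588 / sin(16.9°) = 19.22 m
rate = 19.22 m / 324 years = 0.0593 m/yr = 59.3 m/kyr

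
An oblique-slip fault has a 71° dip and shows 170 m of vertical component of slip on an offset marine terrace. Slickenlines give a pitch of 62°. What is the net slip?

dip-slip = throw / sin(dip) = 170 / sin(71°) = 179.8 m
net slip = dip-slip / sin(rake) = 179.8 / sin(62°) = 204 m

204 m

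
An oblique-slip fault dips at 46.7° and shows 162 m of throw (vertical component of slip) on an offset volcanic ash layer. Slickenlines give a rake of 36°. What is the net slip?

379 m

dip-slip = throw / sin(dip) = 162 / sin(46.7°) = 222.6 m
net slip = dip-slip / sin(rake) = 222.6 / sin(36°) = 379 m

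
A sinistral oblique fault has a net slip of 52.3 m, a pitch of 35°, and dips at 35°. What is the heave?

dip-slip = net slip × sin(rake) = 52.3 m × sin(35°) = 30 m
heave = dip-slip × cos(dip) = 30 × cos(35°) = 24.6 m

24.6 m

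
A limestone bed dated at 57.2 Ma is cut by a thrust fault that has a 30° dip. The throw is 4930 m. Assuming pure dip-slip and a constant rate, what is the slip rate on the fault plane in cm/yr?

0.0172 cm/yr

dip-slip = throw / sin(dip) = 4930 m / sin(30°) = 9860 m
rate = 9860 m / 57.2 Ma = 0.000172 m/yr = 0.0172 cm/yr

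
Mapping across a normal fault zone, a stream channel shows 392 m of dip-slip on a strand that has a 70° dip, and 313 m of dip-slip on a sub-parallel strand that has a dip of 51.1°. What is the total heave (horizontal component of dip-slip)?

heave_A = 392 × cos(70°) = 134.1 m
heave_B = 313 × cos(51.1°) = 196.6 m
total = 134.1 + 196.6 = 331 m

331 m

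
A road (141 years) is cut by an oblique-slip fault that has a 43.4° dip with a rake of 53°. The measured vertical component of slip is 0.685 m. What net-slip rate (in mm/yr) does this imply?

dip-slip = throw / sin(dip) = 0.685 / sin(43.4°) = 0.9970 m
net slip = dip-slip / sin(rake) = 0.9970 / sin(53°) = 1.248 m
rate = 1.248 m / 141 years = 0.00885 m/yr = 8.85 mm/yr

8.85 mm/yr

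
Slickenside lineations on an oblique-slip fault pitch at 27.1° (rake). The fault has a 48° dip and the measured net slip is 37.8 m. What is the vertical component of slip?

dip-slip = net slip × sin(rake) = 37.8 m × sin(27.1°) = 17.22 m
throw = dip-slip × sin(dip) = 17.22 × sin(48°) = 12.8 m

12.8 m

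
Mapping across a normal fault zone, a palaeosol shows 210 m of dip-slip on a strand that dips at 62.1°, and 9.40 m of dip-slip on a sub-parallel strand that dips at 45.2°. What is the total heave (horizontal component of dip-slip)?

heave_A = 210 × cos(62.1°) = 98.27 m
heave_B = 9.40 × cos(45.2°) = 6.624 m
total = 98.27 + 6.624 = 105 m

105 m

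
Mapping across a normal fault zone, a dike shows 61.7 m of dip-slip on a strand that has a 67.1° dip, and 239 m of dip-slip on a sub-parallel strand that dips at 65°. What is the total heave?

heave_A = 61.7 × cos(67.1°) = 24.01 m
heave_B = 239 × cos(65°) = 101 m
total = 24.01 + 101 = 125 m

125 m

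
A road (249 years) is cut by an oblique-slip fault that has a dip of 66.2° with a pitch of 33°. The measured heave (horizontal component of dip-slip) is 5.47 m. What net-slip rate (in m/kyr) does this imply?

dip-slip = heave / cos(dip) = 5.47 / cos(66.2°) = 13.55 m
net slip = dip-slip / sin(rake) = 13.55 / sin(33°) = 24.89 m
rate = 24.89 m / 249 years = 0.100 m/yr = 100 m/kyr

100 m/kyr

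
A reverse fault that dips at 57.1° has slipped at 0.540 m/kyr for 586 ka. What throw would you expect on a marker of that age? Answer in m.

dip-slip = rate × time = 0.540 m/kyr × 586 ka = 316.4 m
throw = dip-slip × sin(dip) = 316.4 × sin(57.1°) = 266 m

266 m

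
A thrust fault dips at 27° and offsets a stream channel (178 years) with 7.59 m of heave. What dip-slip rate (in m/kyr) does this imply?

47.9 m/kyr

dip-slip = heave / cos(dip) = 7.59 m / cos(27°) = 8.518 m
rate = 8.518 m / 178 years = 0.0479 m/yr = 47.9 m/kyr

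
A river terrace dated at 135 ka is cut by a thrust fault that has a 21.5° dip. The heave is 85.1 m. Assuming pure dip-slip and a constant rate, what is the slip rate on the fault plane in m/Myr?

678 m/Myr

dip-slip = heave / cos(dip) = 85.1 m / cos(21.5°) = 91.46 m
rate = 91.46 m / 135 ka = 0.000678 m/yr = 678 m/Myr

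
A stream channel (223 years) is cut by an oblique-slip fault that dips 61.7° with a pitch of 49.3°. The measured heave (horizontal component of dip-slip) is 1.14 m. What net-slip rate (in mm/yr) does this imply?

dip-slip = heave / cos(dip) = 1.14 / cos(61.7°) = 2.405 m
net slip = dip-slip / sin(rake) = 2.405 / sin(49.3°) = 3.172 m
rate = 3.172 m / 223 years = 0.0142 m/yr = 14.2 mm/yr

14.2 mm/yr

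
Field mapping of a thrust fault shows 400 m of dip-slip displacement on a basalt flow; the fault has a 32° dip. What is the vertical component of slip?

212 m

throw = dip-slip × sin(dip) = 400 m × sin(32°) = 212 m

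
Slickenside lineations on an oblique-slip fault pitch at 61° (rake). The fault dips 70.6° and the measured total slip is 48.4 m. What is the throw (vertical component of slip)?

dip-slip = net slip × sin(rake) = 48.4 m × sin(61°) = 42.33 m
throw = dip-slip × sin(dip) = 42.33 × sin(70.6°) = 39.9 m

39.9 m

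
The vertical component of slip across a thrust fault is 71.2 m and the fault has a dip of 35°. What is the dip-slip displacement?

124 m

dip-slip = throw / sin(dip) = 71.2 / sin(35°) = 124 m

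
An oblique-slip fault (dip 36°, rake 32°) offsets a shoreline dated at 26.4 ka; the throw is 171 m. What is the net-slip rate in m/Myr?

dip-slip = throw / sin(dip) = 171 / sin(36°) = 290.9 m
net slip = dip-slip / sin(rake) = 290.9 / sin(32°) = 549 m
rate = 549 m / 26.4 ka = 0.0208 m/yr = 20800 m/Myr

20800 m/Myr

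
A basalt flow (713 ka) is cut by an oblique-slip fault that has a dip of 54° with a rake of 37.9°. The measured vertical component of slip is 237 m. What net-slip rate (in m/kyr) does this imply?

dip-slip = throw / sin(dip) = 237 / sin(54°) = 292.9 m
net slip = dip-slip / sin(rake) = 292.9 / sin(37.9°) = 476.9 m
rate = 476.9 m / 713 ka = 0.000669 m/yr = 0.669 m/kyr

0.669 m/kyr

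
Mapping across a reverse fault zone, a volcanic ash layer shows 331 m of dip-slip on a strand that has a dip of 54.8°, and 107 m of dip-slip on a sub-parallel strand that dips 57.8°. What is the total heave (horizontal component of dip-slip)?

248 m

heave_A = 331 × cos(54.8°) = 190.8 m
heave_B = 107 × cos(57.8°) = 57.02 m
total = 190.8 + 57.02 = 248 m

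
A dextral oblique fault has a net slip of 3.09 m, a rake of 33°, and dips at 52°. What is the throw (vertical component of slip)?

dip-slip = net slip × sin(rake) = 3.09 m × sin(33°) = 1.683 m
throw = dip-slip × sin(dip) = 1.683 × sin(52°) = 1.33 m

1.33 m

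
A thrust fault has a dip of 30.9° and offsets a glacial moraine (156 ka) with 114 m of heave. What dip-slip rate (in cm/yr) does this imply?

dip-slip = heave / cos(dip) = 114 m / cos(30.9°) = 132.9 m
rate = 132.9 m / 156 ka = 0.000852 m/yr = 0.0852 cm/yr

0.0852 cm/yr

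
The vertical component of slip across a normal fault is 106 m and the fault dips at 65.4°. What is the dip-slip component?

dip-slip = throw / sin(dip) = 106 / sin(65.4°) = 117 m

117 m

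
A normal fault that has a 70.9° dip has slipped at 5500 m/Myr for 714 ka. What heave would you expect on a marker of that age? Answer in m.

dip-slip = rate × time = 5500 m/Myr × 714 ka = 3927 m
heave = dip-slip × cos(dip) = 3927 × cos(70.9°) = 1280 m

1280 m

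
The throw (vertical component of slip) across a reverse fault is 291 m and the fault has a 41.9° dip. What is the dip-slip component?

dip-slip = throw / sin(dip) = 291 / sin(41.9°) = 436 m

436 m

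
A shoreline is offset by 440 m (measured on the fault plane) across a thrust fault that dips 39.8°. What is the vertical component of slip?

282 m

throw = dip-slip × sin(dip) = 440 m × sin(39.8°) = 282 m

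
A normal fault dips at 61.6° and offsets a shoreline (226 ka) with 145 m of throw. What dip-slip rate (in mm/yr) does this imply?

dip-slip = throw / sin(dip) = 145 m / sin(61.6°) = 164.8 m
rate = 164.8 m / 226 ka = 0.000729 m/yr = 0.729 mm/yr

0.729 mm/yr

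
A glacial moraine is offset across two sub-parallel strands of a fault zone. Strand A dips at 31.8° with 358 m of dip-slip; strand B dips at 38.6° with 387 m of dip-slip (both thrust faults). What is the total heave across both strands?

heave_A = 358 × cos(31.8°) = 304.3 m
heave_B = 387 × cos(38.6°) = 302.4 m
total = 304.3 + 302.4 = 607 m

607 m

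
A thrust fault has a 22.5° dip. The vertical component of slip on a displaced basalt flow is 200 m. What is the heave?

heave = throw / tan(dip) = 200 / tan(22.5°) = 483 m

483 m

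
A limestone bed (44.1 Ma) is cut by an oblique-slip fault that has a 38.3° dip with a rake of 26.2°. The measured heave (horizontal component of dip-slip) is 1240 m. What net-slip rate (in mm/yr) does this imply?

dip-slip = heave / cos(dip) = 1240 / cos(38.3°) = 1580 m
net slip = dip-slip / sin(rake) = 1580 / sin(26.2°) = 3579 m
rate = 3579 m / 44.1 Ma = 0.0000812 m/yr = 0.0812 mm/yr

0.0812 mm/yr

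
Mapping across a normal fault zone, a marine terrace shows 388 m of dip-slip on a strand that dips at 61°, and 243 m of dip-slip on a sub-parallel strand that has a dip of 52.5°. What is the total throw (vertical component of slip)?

throw_A = 388 × sin(61°) = 339.4 m
throw_B = 243 × sin(52.5°) = 192.8 m
total = 339.4 + 192.8 = 532 m

532 m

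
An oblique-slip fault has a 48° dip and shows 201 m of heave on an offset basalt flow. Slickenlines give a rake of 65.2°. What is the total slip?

331 m

dip-slip = heave / cos(dip) = 201 / cos(48°) = 300.4 m
net slip = dip-slip / sin(rake) = 300.4 / sin(65.2°) = 331 m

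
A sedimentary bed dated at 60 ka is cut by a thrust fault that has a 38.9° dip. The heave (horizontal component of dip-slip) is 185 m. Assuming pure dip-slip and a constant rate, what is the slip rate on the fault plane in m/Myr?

3960 m/Myr

dip-slip = heave / cos(dip) = 185 m / cos(38.9°) = 237.7 m
rate = 237.7 m / 60 ka = 0.00396 m/yr = 3960 m/Myr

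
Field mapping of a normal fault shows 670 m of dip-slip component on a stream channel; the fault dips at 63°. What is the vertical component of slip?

597 m

throw = dip-slip × sin(dip) = 670 m × sin(63°) = 597 m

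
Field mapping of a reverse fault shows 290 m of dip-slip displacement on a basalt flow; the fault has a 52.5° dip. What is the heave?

heave = dip-slip × cos(dip) = 290 m × cos(52.5°) = 177 m

177 m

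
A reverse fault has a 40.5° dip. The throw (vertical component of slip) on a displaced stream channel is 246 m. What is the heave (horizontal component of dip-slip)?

heave = throw / tan(dip) = 246 / tan(40.5°) = 288 m

288 m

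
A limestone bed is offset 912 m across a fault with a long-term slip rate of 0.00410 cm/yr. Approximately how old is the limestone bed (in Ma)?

age = offset / rate = 912 m / (0.00410 cm/yr) = 2.22e+07 yr = 22.2 Ma

22.2 Ma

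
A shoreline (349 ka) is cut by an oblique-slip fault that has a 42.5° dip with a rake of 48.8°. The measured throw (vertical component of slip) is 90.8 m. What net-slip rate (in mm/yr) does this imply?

dip-slip = throw / sin(dip) = 90.8 / sin(42.5°) = 134.4 m
net slip = dip-slip / sin(rake) = 134.4 / sin(48.8°) = 178.6 m
rate = 178.6 m / 349 ka = 0.000512 m/yr = 0.512 mm/yr

0.512 mm/yr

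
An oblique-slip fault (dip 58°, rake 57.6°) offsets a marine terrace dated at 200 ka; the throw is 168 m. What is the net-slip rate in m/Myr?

dip-slip = throw / sin(dip) = 168 / sin(58°) = 198.1 m
net slip = dip-slip / sin(rake) = 198.1 / sin(57.6°) = 234.6 m
rate = 234.6 m / 200 ka = 0.00117 m/yr = 1170 m/Myr

1170 m/Myr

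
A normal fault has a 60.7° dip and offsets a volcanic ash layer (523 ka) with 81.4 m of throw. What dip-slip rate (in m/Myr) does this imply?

dip-slip = throw / sin(dip) = 81.4 m / sin(60.7°) = 93.34 m
rate = 93.34 m / 523 ka = 0.000178 m/yr = 178 m/Myr

178 m/Myr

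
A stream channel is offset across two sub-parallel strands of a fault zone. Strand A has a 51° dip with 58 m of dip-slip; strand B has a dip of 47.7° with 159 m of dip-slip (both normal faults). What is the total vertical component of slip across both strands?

163 m

throw_A = 58 × sin(51°) = 45.07 m
throw_B = 159 × sin(47.7°) = 117.6 m
total = 45.07 + 117.6 = 163 m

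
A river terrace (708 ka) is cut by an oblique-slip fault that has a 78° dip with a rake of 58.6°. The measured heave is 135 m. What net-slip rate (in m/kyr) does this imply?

1.07 m/kyr

dip-slip = heave / cos(dip) = 135 / cos(78°) = 649.3 m
net slip = dip-slip / sin(rake) = 649.3 / sin(58.6°) = 760.7 m
rate = 760.7 m / 708 ka = 0.00107 m/yr = 1.07 m/kyr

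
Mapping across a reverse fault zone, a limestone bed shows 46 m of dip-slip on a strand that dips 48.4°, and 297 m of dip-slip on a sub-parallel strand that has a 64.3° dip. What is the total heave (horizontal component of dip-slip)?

heave_A = 46 × cos(48.4°) = 30.54 m
heave_B = 297 × cos(64.3°) = 128.8 m
total = 30.54 + 128.8 = 159 m

159 m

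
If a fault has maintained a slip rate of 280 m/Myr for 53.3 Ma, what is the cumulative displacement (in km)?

slip = rate × time = 280 m/Myr × 53.3 Ma = 14900 m = 14.9 km

14.9 km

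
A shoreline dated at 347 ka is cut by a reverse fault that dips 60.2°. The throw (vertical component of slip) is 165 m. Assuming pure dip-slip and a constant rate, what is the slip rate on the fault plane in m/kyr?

0.548 m/kyr

dip-slip = throw / sin(dip) = 165 m / sin(60.2°) = 190.1 m
rate = 190.1 m / 347 ka = 0.000548 m/yr = 0.548 m/kyr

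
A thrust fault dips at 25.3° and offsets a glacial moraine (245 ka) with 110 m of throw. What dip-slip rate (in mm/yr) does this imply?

1.05 mm/yr

dip-slip = throw / sin(dip) = 110 m / sin(25.3°) = 257.4 m
rate = 257.4 m / 245 ka = 0.00105 m/yr = 1.05 mm/yr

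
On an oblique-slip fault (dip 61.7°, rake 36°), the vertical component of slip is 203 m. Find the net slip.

392 m

dip-slip = throw / sin(dip) = 203 / sin(61.7°) = 230.6 m
net slip = dip-slip / sin(rake) = 230.6 / sin(36°) = 392 m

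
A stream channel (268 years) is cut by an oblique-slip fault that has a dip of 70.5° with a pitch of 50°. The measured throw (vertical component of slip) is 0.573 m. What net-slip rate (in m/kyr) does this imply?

dip-slip = throw / sin(dip) = 0.573 / sin(70.5°) = 0.6079 m
net slip = dip-slip / sin(rake) = 0.6079 / sin(50°) = 0.7935 m
rate = 0.7935 m / 268 years = 0.00296 m/yr = 2.96 m/kyr

2.96 m/kyr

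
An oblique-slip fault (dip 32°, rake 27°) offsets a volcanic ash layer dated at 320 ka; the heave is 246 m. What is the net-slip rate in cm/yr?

dip-slip = heave / cos(dip) = 246 / cos(32°) = 290.1 m
net slip = dip-slip / sin(rake) = 290.1 / sin(27°) = 639 m
rate = 639 m / 320 ka = 0.00200 m/yr = 0.200 cm/yr

0.200 cm/yr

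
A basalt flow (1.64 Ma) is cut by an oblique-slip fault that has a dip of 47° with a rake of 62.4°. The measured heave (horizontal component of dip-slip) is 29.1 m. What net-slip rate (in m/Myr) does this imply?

29.4 m/Myr

dip-slip = heave / cos(dip) = 29.1 / cos(47°) = 42.67 m
net slip = dip-slip / sin(rake) = 42.67 / sin(62.4°) = 48.15 m
rate = 48.15 m / 1.64 Ma = 0.0000294 m/yr = 29.4 m/Myr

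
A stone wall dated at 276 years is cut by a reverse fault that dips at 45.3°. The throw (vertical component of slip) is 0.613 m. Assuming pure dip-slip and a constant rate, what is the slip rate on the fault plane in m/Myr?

dip-slip = throw / sin(dip) = 0.613 m / sin(45.3°) = 0.8624 m
rate = 0.8624 m / 276 years = 0.00312 m/yr = 3120 m/Myr

3120 m/Myr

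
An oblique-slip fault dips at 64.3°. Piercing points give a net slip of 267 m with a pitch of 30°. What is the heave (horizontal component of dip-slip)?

57.9 m

dip-slip = net slip × sin(rake) = 267 m × sin(30°) = 133.5 m
heave = dip-slip × cos(dip) = 133.5 × cos(64.3°) = 57.9 m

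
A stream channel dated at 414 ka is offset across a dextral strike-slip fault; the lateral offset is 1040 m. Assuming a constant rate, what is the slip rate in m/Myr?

rate = 1040 m / 414 ka = 0.00251 m/yr = 2510 m/Myr

2510 m/Myr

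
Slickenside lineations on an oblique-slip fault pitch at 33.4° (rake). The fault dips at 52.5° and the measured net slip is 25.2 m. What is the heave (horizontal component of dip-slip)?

8.44 m

dip-slip = net slip × sin(rake) = 25.2 m × sin(33.4°) = 13.87 m
heave = dip-slip × cos(dip) = 13.87 × cos(52.5°) = 8.44 m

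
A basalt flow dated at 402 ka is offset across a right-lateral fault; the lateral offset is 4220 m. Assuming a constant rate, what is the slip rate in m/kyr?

rate = 4220 m / 402 ka = 0.0105 m/yr = 10.5 m/kyr

10.5 m/kyr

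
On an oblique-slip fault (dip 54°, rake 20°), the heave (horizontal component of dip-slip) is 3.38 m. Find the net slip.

16.8 m

dip-slip = heave / cos(dip) = 3.38 / cos(54°) = 5.750 m
net slip = dip-slip / sin(rake) = 5.750 / sin(20°) = 16.8 m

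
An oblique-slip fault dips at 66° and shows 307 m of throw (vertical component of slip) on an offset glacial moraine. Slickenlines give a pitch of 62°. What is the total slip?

381 m

dip-slip = throw / sin(dip) = 307 / sin(66°) = 336.1 m
net slip = dip-slip / sin(rake) = 336.1 / sin(62°) = 381 m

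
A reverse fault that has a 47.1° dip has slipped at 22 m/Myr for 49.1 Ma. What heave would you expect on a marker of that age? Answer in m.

dip-slip = rate × time = 22 m/Myr × 49.1 Ma = 1080 m
heave = dip-slip × cos(dip) = 1080 × cos(47.1°) = 735 m

735 m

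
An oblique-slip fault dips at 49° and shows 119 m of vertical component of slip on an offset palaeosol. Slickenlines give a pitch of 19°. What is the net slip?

484 m

dip-slip = throw / sin(dip) = 119 / sin(49°) = 157.7 m
net slip = dip-slip / sin(rake) = 157.7 / sin(19°) = 484 m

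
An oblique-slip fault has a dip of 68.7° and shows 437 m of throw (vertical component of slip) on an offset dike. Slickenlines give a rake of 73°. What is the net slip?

dip-slip = throw / sin(dip) = 437 / sin(68.7°) = 469 m
net slip = dip-slip / sin(rake) = 469 / sin(73°) = 490 m

490 m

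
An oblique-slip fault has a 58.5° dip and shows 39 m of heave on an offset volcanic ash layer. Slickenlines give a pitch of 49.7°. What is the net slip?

dip-slip = heave / cos(dip) = 39 / cos(58.5°) = 74.64 m
net slip = dip-slip / sin(rake) = 74.64 / sin(49.7°) = 97.9 m

97.9 m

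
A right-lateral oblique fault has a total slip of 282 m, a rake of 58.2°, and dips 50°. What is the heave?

154 m

dip-slip = net slip × sin(rake) = 282 m × sin(58.2°) = 239.7 m
heave = dip-slip × cos(dip) = 239.7 × cos(50°) = 154 m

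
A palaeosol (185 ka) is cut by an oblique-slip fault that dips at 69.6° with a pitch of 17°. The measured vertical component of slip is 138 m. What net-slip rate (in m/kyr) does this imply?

2.72 m/kyr

dip-slip = throw / sin(dip) = 138 / sin(69.6°) = 147.2 m
net slip = dip-slip / sin(rake) = 147.2 / sin(17°) = 503.6 m
rate = 503.6 m / 185 ka = 0.00272 m/yr = 2.72 m/kyr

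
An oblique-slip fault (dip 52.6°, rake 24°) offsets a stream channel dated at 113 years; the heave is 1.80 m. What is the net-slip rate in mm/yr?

dip-slip = heave / cos(dip) = 1.80 / cos(52.6°) = 2.964 m
net slip = dip-slip / sin(rake) = 2.964 / sin(24°) = 7.286 m
rate = 7.286 m / 113 years = 0.0645 m/yr = 64.5 mm/yr

64.5 mm/yr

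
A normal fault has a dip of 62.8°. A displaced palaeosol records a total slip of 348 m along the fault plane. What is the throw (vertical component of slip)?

throw = dip-slip × sin(dip) = 348 m × sin(62.8°) = 310 m

310 m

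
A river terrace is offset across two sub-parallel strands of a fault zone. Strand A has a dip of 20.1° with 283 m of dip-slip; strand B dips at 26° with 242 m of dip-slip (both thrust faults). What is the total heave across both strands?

heave_A = 283 × cos(20.1°) = 265.8 m
heave_B = 242 × cos(26°) = 217.5 m
total = 265.8 + 217.5 = 483 m

483 m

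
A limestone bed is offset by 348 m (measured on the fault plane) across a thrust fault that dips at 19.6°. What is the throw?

117 m

throw = dip-slip × sin(dip) = 348 m × sin(19.6°) = 117 m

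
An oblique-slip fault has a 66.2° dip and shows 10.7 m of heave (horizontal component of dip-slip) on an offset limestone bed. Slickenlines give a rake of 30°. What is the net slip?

53 m

dip-slip = heave / cos(dip) = 10.7 / cos(66.2°) = 26.51 m
net slip = dip-slip / sin(rake) = 26.51 / sin(30°) = 53 m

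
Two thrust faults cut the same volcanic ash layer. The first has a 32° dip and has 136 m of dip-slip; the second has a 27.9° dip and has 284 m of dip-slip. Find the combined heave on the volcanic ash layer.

heave_A = 136 × cos(32°) = 115.3 m
heave_B = 284 × cos(27.9°) = 251 m
total = 115.3 + 251 = 366 m

366 m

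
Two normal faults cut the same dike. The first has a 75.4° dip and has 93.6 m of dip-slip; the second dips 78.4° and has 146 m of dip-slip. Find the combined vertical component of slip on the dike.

throw_A = 93.6 × sin(75.4°) = 90.58 m
throw_B = 146 × sin(78.4°) = 143 m
total = 90.58 + 143 = 234 m

234 m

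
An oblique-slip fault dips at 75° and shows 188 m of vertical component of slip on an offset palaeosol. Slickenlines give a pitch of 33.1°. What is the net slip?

356 m

dip-slip = throw / sin(dip) = 188 / sin(75°) = 194.6 m
net slip = dip-slip / sin(rake) = 194.6 / sin(33.1°) = 356 m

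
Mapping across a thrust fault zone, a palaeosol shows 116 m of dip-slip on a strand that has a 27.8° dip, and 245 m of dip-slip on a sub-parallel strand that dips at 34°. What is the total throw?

throw_A = 116 × sin(27.8°) = 54.10 m
throw_B = 245 × sin(34°) = 137 m
total = 54.10 + 137 = 191 m

191 m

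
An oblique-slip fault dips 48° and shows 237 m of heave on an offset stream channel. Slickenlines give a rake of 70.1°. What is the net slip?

dip-slip = heave / cos(dip) = 237 / cos(48°) = 354.2 m
net slip = dip-slip / sin(rake) = 354.2 / sin(70.1°) = 377 m

377 m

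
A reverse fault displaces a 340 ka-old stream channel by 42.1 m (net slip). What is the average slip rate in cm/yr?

0.0124 cm/yr

rate = 42.1 m / 340 ka = 0.000124 m/yr = 0.0124 cm/yr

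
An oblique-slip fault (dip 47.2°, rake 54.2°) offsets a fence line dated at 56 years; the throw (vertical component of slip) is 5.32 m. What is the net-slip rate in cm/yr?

16 cm/yr

dip-slip = throw / sin(dip) = 5.32 / sin(47.2°) = 7.251 m
net slip = dip-slip / sin(rake) = 7.251 / sin(54.2°) = 8.940 m
rate = 8.940 m / 56 years = 0.160 m/yr = 16 cm/yr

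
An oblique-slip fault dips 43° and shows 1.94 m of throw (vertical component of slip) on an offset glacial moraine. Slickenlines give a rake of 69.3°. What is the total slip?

dip-slip = throw / sin(dip) = 1.94 / sin(43°) = 2.845 m
net slip = dip-slip / sin(rake) = 2.845 / sin(69.3°) = 3.04 m

3.04 m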